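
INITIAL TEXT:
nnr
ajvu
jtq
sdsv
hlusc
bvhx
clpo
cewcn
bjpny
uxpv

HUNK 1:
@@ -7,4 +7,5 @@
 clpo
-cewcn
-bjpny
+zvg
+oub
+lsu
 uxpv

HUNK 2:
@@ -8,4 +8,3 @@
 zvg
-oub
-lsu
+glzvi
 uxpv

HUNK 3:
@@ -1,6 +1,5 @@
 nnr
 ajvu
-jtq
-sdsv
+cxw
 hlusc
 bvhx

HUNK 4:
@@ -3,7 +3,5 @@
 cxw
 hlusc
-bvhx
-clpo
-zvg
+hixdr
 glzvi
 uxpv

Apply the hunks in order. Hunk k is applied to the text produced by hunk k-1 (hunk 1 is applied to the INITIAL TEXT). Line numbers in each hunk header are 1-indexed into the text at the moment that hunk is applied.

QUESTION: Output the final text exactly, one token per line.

Hunk 1: at line 7 remove [cewcn,bjpny] add [zvg,oub,lsu] -> 11 lines: nnr ajvu jtq sdsv hlusc bvhx clpo zvg oub lsu uxpv
Hunk 2: at line 8 remove [oub,lsu] add [glzvi] -> 10 lines: nnr ajvu jtq sdsv hlusc bvhx clpo zvg glzvi uxpv
Hunk 3: at line 1 remove [jtq,sdsv] add [cxw] -> 9 lines: nnr ajvu cxw hlusc bvhx clpo zvg glzvi uxpv
Hunk 4: at line 3 remove [bvhx,clpo,zvg] add [hixdr] -> 7 lines: nnr ajvu cxw hlusc hixdr glzvi uxpv

Answer: nnr
ajvu
cxw
hlusc
hixdr
glzvi
uxpv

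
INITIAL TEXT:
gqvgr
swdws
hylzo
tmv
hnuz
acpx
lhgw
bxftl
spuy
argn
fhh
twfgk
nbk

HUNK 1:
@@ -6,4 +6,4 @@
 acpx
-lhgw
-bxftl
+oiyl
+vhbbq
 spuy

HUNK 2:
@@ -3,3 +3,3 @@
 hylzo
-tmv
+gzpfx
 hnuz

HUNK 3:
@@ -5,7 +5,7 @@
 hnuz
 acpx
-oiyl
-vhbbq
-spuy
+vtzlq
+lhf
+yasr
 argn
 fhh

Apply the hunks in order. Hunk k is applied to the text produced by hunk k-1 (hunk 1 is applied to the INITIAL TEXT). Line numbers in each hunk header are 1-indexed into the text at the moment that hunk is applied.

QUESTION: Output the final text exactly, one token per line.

Answer: gqvgr
swdws
hylzo
gzpfx
hnuz
acpx
vtzlq
lhf
yasr
argn
fhh
twfgk
nbk

Derivation:
Hunk 1: at line 6 remove [lhgw,bxftl] add [oiyl,vhbbq] -> 13 lines: gqvgr swdws hylzo tmv hnuz acpx oiyl vhbbq spuy argn fhh twfgk nbk
Hunk 2: at line 3 remove [tmv] add [gzpfx] -> 13 lines: gqvgr swdws hylzo gzpfx hnuz acpx oiyl vhbbq spuy argn fhh twfgk nbk
Hunk 3: at line 5 remove [oiyl,vhbbq,spuy] add [vtzlq,lhf,yasr] -> 13 lines: gqvgr swdws hylzo gzpfx hnuz acpx vtzlq lhf yasr argn fhh twfgk nbk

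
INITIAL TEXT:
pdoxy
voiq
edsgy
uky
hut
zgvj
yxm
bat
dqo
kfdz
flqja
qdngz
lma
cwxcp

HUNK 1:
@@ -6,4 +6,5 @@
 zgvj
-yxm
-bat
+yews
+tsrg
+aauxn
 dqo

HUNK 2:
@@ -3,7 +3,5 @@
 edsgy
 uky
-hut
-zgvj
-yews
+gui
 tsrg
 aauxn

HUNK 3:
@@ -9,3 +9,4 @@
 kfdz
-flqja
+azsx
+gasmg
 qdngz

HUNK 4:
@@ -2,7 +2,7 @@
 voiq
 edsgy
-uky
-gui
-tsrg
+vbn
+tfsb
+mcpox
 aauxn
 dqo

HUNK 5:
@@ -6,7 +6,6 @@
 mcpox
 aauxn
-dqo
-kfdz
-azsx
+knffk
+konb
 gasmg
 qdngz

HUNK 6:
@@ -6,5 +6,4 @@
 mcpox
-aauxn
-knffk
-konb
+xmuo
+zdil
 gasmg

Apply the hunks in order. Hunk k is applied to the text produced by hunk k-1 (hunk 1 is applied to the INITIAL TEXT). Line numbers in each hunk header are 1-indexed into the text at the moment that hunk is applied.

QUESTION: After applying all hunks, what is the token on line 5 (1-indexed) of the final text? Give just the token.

Answer: tfsb

Derivation:
Hunk 1: at line 6 remove [yxm,bat] add [yews,tsrg,aauxn] -> 15 lines: pdoxy voiq edsgy uky hut zgvj yews tsrg aauxn dqo kfdz flqja qdngz lma cwxcp
Hunk 2: at line 3 remove [hut,zgvj,yews] add [gui] -> 13 lines: pdoxy voiq edsgy uky gui tsrg aauxn dqo kfdz flqja qdngz lma cwxcp
Hunk 3: at line 9 remove [flqja] add [azsx,gasmg] -> 14 lines: pdoxy voiq edsgy uky gui tsrg aauxn dqo kfdz azsx gasmg qdngz lma cwxcp
Hunk 4: at line 2 remove [uky,gui,tsrg] add [vbn,tfsb,mcpox] -> 14 lines: pdoxy voiq edsgy vbn tfsb mcpox aauxn dqo kfdz azsx gasmg qdngz lma cwxcp
Hunk 5: at line 6 remove [dqo,kfdz,azsx] add [knffk,konb] -> 13 lines: pdoxy voiq edsgy vbn tfsb mcpox aauxn knffk konb gasmg qdngz lma cwxcp
Hunk 6: at line 6 remove [aauxn,knffk,konb] add [xmuo,zdil] -> 12 lines: pdoxy voiq edsgy vbn tfsb mcpox xmuo zdil gasmg qdngz lma cwxcp
Final line 5: tfsb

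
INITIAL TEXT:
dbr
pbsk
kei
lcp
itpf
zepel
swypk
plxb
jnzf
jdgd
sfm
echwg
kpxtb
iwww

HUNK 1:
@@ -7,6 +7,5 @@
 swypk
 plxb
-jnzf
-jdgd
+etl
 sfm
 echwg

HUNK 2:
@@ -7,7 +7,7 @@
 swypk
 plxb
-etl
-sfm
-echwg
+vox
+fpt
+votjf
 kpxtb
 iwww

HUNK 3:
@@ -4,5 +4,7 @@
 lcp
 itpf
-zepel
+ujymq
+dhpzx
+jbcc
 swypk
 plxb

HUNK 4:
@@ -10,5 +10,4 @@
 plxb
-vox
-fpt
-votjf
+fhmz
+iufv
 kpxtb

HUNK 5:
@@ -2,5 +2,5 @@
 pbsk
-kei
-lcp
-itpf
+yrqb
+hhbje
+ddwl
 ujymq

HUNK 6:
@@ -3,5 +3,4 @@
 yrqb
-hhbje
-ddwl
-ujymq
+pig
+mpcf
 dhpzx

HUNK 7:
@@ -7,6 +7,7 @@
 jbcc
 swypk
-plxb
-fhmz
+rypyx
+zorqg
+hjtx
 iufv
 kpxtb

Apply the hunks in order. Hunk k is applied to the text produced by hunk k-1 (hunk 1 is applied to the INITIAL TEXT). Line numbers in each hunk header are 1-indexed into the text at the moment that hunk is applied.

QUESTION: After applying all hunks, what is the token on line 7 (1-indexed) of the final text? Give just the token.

Answer: jbcc

Derivation:
Hunk 1: at line 7 remove [jnzf,jdgd] add [etl] -> 13 lines: dbr pbsk kei lcp itpf zepel swypk plxb etl sfm echwg kpxtb iwww
Hunk 2: at line 7 remove [etl,sfm,echwg] add [vox,fpt,votjf] -> 13 lines: dbr pbsk kei lcp itpf zepel swypk plxb vox fpt votjf kpxtb iwww
Hunk 3: at line 4 remove [zepel] add [ujymq,dhpzx,jbcc] -> 15 lines: dbr pbsk kei lcp itpf ujymq dhpzx jbcc swypk plxb vox fpt votjf kpxtb iwww
Hunk 4: at line 10 remove [vox,fpt,votjf] add [fhmz,iufv] -> 14 lines: dbr pbsk kei lcp itpf ujymq dhpzx jbcc swypk plxb fhmz iufv kpxtb iwww
Hunk 5: at line 2 remove [kei,lcp,itpf] add [yrqb,hhbje,ddwl] -> 14 lines: dbr pbsk yrqb hhbje ddwl ujymq dhpzx jbcc swypk plxb fhmz iufv kpxtb iwww
Hunk 6: at line 3 remove [hhbje,ddwl,ujymq] add [pig,mpcf] -> 13 lines: dbr pbsk yrqb pig mpcf dhpzx jbcc swypk plxb fhmz iufv kpxtb iwww
Hunk 7: at line 7 remove [plxb,fhmz] add [rypyx,zorqg,hjtx] -> 14 lines: dbr pbsk yrqb pig mpcf dhpzx jbcc swypk rypyx zorqg hjtx iufv kpxtb iwww
Final line 7: jbcc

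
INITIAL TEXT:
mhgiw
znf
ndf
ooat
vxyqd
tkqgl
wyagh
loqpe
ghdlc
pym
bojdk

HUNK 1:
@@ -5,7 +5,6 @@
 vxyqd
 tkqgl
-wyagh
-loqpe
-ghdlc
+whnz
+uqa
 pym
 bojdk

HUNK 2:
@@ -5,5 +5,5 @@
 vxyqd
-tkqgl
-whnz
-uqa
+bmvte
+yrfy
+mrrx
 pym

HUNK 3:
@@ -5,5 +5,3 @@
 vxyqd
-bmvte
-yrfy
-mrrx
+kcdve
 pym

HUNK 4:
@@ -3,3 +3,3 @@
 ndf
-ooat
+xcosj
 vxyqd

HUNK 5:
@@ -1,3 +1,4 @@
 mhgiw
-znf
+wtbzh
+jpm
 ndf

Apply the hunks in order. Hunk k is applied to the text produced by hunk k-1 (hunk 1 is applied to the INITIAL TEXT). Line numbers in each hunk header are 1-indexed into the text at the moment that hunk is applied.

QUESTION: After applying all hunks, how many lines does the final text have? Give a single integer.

Hunk 1: at line 5 remove [wyagh,loqpe,ghdlc] add [whnz,uqa] -> 10 lines: mhgiw znf ndf ooat vxyqd tkqgl whnz uqa pym bojdk
Hunk 2: at line 5 remove [tkqgl,whnz,uqa] add [bmvte,yrfy,mrrx] -> 10 lines: mhgiw znf ndf ooat vxyqd bmvte yrfy mrrx pym bojdk
Hunk 3: at line 5 remove [bmvte,yrfy,mrrx] add [kcdve] -> 8 lines: mhgiw znf ndf ooat vxyqd kcdve pym bojdk
Hunk 4: at line 3 remove [ooat] add [xcosj] -> 8 lines: mhgiw znf ndf xcosj vxyqd kcdve pym bojdk
Hunk 5: at line 1 remove [znf] add [wtbzh,jpm] -> 9 lines: mhgiw wtbzh jpm ndf xcosj vxyqd kcdve pym bojdk
Final line count: 9

Answer: 9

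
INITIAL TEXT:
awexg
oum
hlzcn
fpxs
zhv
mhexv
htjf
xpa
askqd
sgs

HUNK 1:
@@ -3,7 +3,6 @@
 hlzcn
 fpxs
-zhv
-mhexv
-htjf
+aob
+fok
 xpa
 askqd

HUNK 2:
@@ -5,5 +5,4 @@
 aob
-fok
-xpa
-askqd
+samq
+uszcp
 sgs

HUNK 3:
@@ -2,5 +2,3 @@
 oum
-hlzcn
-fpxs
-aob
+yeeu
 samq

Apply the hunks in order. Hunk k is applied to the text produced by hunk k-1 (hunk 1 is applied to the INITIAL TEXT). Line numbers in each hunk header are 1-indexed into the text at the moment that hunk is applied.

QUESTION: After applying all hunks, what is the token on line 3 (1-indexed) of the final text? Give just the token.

Hunk 1: at line 3 remove [zhv,mhexv,htjf] add [aob,fok] -> 9 lines: awexg oum hlzcn fpxs aob fok xpa askqd sgs
Hunk 2: at line 5 remove [fok,xpa,askqd] add [samq,uszcp] -> 8 lines: awexg oum hlzcn fpxs aob samq uszcp sgs
Hunk 3: at line 2 remove [hlzcn,fpxs,aob] add [yeeu] -> 6 lines: awexg oum yeeu samq uszcp sgs
Final line 3: yeeu

Answer: yeeu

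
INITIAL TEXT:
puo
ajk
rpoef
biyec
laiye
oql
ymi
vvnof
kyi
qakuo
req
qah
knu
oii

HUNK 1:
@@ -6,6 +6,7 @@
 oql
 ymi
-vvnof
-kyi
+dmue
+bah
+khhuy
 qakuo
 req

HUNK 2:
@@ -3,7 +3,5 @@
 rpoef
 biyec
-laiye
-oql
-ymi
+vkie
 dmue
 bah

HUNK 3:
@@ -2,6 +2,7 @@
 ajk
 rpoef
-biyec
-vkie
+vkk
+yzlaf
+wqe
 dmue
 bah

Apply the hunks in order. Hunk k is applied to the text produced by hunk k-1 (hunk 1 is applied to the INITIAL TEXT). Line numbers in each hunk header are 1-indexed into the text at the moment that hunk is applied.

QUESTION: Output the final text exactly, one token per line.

Hunk 1: at line 6 remove [vvnof,kyi] add [dmue,bah,khhuy] -> 15 lines: puo ajk rpoef biyec laiye oql ymi dmue bah khhuy qakuo req qah knu oii
Hunk 2: at line 3 remove [laiye,oql,ymi] add [vkie] -> 13 lines: puo ajk rpoef biyec vkie dmue bah khhuy qakuo req qah knu oii
Hunk 3: at line 2 remove [biyec,vkie] add [vkk,yzlaf,wqe] -> 14 lines: puo ajk rpoef vkk yzlaf wqe dmue bah khhuy qakuo req qah knu oii

Answer: puo
ajk
rpoef
vkk
yzlaf
wqe
dmue
bah
khhuy
qakuo
req
qah
knu
oii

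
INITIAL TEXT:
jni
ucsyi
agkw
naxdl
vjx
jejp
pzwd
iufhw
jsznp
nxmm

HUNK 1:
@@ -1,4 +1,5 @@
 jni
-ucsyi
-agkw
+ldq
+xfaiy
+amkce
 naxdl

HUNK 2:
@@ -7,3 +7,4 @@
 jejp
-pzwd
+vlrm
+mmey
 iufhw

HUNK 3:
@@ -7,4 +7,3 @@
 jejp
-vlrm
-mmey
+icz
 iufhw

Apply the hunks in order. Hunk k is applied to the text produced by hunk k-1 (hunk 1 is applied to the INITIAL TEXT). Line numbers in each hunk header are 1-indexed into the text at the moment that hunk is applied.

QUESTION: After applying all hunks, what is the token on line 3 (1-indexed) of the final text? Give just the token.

Hunk 1: at line 1 remove [ucsyi,agkw] add [ldq,xfaiy,amkce] -> 11 lines: jni ldq xfaiy amkce naxdl vjx jejp pzwd iufhw jsznp nxmm
Hunk 2: at line 7 remove [pzwd] add [vlrm,mmey] -> 12 lines: jni ldq xfaiy amkce naxdl vjx jejp vlrm mmey iufhw jsznp nxmm
Hunk 3: at line 7 remove [vlrm,mmey] add [icz] -> 11 lines: jni ldq xfaiy amkce naxdl vjx jejp icz iufhw jsznp nxmm
Final line 3: xfaiy

Answer: xfaiy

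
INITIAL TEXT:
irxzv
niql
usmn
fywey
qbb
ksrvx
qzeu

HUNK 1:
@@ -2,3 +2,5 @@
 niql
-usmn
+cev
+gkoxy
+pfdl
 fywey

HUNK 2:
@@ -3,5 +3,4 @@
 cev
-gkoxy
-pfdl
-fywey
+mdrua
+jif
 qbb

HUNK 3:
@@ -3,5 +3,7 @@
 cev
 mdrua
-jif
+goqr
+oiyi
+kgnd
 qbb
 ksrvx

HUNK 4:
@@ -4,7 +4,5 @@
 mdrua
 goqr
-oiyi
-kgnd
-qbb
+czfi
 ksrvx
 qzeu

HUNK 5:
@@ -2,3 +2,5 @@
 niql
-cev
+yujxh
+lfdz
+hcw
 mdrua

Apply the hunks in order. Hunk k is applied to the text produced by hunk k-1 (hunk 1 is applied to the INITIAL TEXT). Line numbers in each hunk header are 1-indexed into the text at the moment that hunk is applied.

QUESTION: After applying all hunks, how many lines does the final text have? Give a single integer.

Hunk 1: at line 2 remove [usmn] add [cev,gkoxy,pfdl] -> 9 lines: irxzv niql cev gkoxy pfdl fywey qbb ksrvx qzeu
Hunk 2: at line 3 remove [gkoxy,pfdl,fywey] add [mdrua,jif] -> 8 lines: irxzv niql cev mdrua jif qbb ksrvx qzeu
Hunk 3: at line 3 remove [jif] add [goqr,oiyi,kgnd] -> 10 lines: irxzv niql cev mdrua goqr oiyi kgnd qbb ksrvx qzeu
Hunk 4: at line 4 remove [oiyi,kgnd,qbb] add [czfi] -> 8 lines: irxzv niql cev mdrua goqr czfi ksrvx qzeu
Hunk 5: at line 2 remove [cev] add [yujxh,lfdz,hcw] -> 10 lines: irxzv niql yujxh lfdz hcw mdrua goqr czfi ksrvx qzeu
Final line count: 10

Answer: 10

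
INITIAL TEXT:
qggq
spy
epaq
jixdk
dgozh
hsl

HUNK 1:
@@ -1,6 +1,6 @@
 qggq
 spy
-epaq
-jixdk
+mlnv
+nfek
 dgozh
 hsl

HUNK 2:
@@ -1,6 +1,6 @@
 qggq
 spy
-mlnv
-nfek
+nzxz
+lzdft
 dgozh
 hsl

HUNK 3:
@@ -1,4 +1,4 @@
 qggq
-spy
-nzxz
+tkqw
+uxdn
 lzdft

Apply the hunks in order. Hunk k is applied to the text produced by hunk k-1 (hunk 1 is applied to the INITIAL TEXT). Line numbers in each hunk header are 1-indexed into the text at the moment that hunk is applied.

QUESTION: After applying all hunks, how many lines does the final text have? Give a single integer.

Hunk 1: at line 1 remove [epaq,jixdk] add [mlnv,nfek] -> 6 lines: qggq spy mlnv nfek dgozh hsl
Hunk 2: at line 1 remove [mlnv,nfek] add [nzxz,lzdft] -> 6 lines: qggq spy nzxz lzdft dgozh hsl
Hunk 3: at line 1 remove [spy,nzxz] add [tkqw,uxdn] -> 6 lines: qggq tkqw uxdn lzdft dgozh hsl
Final line count: 6

Answer: 6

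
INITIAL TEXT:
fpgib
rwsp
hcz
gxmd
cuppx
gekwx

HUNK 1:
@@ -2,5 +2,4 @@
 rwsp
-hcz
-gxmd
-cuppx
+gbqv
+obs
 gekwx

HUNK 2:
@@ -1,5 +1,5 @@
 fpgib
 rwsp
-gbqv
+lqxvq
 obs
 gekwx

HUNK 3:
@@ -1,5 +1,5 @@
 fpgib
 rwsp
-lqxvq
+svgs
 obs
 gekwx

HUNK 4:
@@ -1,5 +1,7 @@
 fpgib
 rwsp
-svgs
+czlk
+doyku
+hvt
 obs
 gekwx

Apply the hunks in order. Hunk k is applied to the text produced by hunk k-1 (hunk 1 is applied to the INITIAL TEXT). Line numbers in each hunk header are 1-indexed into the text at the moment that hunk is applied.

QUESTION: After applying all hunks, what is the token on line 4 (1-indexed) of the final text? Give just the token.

Hunk 1: at line 2 remove [hcz,gxmd,cuppx] add [gbqv,obs] -> 5 lines: fpgib rwsp gbqv obs gekwx
Hunk 2: at line 1 remove [gbqv] add [lqxvq] -> 5 lines: fpgib rwsp lqxvq obs gekwx
Hunk 3: at line 1 remove [lqxvq] add [svgs] -> 5 lines: fpgib rwsp svgs obs gekwx
Hunk 4: at line 1 remove [svgs] add [czlk,doyku,hvt] -> 7 lines: fpgib rwsp czlk doyku hvt obs gekwx
Final line 4: doyku

Answer: doyku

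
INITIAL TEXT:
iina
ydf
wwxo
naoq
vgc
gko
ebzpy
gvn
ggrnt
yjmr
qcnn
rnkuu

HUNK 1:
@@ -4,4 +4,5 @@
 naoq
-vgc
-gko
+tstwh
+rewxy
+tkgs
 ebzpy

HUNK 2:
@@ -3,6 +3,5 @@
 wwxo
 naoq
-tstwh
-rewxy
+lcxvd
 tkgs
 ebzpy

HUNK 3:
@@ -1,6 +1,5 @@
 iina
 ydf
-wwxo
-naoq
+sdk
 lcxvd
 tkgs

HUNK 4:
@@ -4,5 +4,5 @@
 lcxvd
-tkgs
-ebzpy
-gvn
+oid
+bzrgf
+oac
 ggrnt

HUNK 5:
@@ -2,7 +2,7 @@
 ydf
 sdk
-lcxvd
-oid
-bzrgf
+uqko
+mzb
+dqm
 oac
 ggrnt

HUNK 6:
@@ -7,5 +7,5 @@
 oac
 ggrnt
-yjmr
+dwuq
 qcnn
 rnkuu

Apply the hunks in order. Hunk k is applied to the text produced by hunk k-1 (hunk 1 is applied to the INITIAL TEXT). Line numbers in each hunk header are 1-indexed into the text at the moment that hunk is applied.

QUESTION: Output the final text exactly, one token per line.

Answer: iina
ydf
sdk
uqko
mzb
dqm
oac
ggrnt
dwuq
qcnn
rnkuu

Derivation:
Hunk 1: at line 4 remove [vgc,gko] add [tstwh,rewxy,tkgs] -> 13 lines: iina ydf wwxo naoq tstwh rewxy tkgs ebzpy gvn ggrnt yjmr qcnn rnkuu
Hunk 2: at line 3 remove [tstwh,rewxy] add [lcxvd] -> 12 lines: iina ydf wwxo naoq lcxvd tkgs ebzpy gvn ggrnt yjmr qcnn rnkuu
Hunk 3: at line 1 remove [wwxo,naoq] add [sdk] -> 11 lines: iina ydf sdk lcxvd tkgs ebzpy gvn ggrnt yjmr qcnn rnkuu
Hunk 4: at line 4 remove [tkgs,ebzpy,gvn] add [oid,bzrgf,oac] -> 11 lines: iina ydf sdk lcxvd oid bzrgf oac ggrnt yjmr qcnn rnkuu
Hunk 5: at line 2 remove [lcxvd,oid,bzrgf] add [uqko,mzb,dqm] -> 11 lines: iina ydf sdk uqko mzb dqm oac ggrnt yjmr qcnn rnkuu
Hunk 6: at line 7 remove [yjmr] add [dwuq] -> 11 lines: iina ydf sdk uqko mzb dqm oac ggrnt dwuq qcnn rnkuu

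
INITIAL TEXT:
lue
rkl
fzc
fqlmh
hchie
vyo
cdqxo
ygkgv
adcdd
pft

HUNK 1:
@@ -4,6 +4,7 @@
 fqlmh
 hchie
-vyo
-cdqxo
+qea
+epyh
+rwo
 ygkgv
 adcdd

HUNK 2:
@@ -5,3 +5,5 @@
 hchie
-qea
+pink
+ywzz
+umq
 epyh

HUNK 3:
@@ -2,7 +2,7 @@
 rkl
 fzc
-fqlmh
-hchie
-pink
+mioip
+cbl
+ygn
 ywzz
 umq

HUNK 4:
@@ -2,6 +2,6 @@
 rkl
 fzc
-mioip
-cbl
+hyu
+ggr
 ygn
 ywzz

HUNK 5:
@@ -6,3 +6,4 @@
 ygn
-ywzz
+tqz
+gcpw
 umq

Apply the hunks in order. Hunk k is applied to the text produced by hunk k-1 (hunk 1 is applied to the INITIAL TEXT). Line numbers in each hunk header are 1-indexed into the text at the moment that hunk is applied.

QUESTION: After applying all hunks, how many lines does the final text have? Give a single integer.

Answer: 14

Derivation:
Hunk 1: at line 4 remove [vyo,cdqxo] add [qea,epyh,rwo] -> 11 lines: lue rkl fzc fqlmh hchie qea epyh rwo ygkgv adcdd pft
Hunk 2: at line 5 remove [qea] add [pink,ywzz,umq] -> 13 lines: lue rkl fzc fqlmh hchie pink ywzz umq epyh rwo ygkgv adcdd pft
Hunk 3: at line 2 remove [fqlmh,hchie,pink] add [mioip,cbl,ygn] -> 13 lines: lue rkl fzc mioip cbl ygn ywzz umq epyh rwo ygkgv adcdd pft
Hunk 4: at line 2 remove [mioip,cbl] add [hyu,ggr] -> 13 lines: lue rkl fzc hyu ggr ygn ywzz umq epyh rwo ygkgv adcdd pft
Hunk 5: at line 6 remove [ywzz] add [tqz,gcpw] -> 14 lines: lue rkl fzc hyu ggr ygn tqz gcpw umq epyh rwo ygkgv adcdd pft
Final line count: 14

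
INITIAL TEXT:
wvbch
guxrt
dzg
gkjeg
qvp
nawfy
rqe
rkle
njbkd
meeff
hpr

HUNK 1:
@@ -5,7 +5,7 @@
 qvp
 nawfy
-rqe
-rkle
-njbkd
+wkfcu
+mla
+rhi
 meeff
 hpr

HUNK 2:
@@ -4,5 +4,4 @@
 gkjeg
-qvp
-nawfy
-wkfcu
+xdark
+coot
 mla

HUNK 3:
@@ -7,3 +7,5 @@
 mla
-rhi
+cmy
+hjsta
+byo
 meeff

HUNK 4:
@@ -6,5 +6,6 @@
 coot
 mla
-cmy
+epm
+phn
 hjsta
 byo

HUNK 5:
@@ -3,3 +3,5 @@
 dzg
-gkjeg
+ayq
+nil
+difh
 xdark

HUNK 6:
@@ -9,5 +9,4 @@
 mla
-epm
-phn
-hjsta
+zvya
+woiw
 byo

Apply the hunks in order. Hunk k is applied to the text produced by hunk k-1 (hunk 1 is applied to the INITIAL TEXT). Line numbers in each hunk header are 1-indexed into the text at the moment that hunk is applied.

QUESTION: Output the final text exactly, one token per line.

Hunk 1: at line 5 remove [rqe,rkle,njbkd] add [wkfcu,mla,rhi] -> 11 lines: wvbch guxrt dzg gkjeg qvp nawfy wkfcu mla rhi meeff hpr
Hunk 2: at line 4 remove [qvp,nawfy,wkfcu] add [xdark,coot] -> 10 lines: wvbch guxrt dzg gkjeg xdark coot mla rhi meeff hpr
Hunk 3: at line 7 remove [rhi] add [cmy,hjsta,byo] -> 12 lines: wvbch guxrt dzg gkjeg xdark coot mla cmy hjsta byo meeff hpr
Hunk 4: at line 6 remove [cmy] add [epm,phn] -> 13 lines: wvbch guxrt dzg gkjeg xdark coot mla epm phn hjsta byo meeff hpr
Hunk 5: at line 3 remove [gkjeg] add [ayq,nil,difh] -> 15 lines: wvbch guxrt dzg ayq nil difh xdark coot mla epm phn hjsta byo meeff hpr
Hunk 6: at line 9 remove [epm,phn,hjsta] add [zvya,woiw] -> 14 lines: wvbch guxrt dzg ayq nil difh xdark coot mla zvya woiw byo meeff hpr

Answer: wvbch
guxrt
dzg
ayq
nil
difh
xdark
coot
mla
zvya
woiw
byo
meeff
hpr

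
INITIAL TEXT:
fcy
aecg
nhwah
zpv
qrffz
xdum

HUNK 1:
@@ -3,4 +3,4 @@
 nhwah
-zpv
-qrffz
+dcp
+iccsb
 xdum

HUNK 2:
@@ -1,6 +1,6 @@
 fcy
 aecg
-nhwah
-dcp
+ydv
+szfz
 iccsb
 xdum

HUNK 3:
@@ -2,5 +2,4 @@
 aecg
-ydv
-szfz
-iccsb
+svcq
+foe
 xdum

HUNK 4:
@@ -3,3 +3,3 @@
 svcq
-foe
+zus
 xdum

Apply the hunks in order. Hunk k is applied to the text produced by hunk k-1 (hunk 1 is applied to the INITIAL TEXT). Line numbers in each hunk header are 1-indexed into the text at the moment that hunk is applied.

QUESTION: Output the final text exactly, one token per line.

Hunk 1: at line 3 remove [zpv,qrffz] add [dcp,iccsb] -> 6 lines: fcy aecg nhwah dcp iccsb xdum
Hunk 2: at line 1 remove [nhwah,dcp] add [ydv,szfz] -> 6 lines: fcy aecg ydv szfz iccsb xdum
Hunk 3: at line 2 remove [ydv,szfz,iccsb] add [svcq,foe] -> 5 lines: fcy aecg svcq foe xdum
Hunk 4: at line 3 remove [foe] add [zus] -> 5 lines: fcy aecg svcq zus xdum

Answer: fcy
aecg
svcq
zus
xdum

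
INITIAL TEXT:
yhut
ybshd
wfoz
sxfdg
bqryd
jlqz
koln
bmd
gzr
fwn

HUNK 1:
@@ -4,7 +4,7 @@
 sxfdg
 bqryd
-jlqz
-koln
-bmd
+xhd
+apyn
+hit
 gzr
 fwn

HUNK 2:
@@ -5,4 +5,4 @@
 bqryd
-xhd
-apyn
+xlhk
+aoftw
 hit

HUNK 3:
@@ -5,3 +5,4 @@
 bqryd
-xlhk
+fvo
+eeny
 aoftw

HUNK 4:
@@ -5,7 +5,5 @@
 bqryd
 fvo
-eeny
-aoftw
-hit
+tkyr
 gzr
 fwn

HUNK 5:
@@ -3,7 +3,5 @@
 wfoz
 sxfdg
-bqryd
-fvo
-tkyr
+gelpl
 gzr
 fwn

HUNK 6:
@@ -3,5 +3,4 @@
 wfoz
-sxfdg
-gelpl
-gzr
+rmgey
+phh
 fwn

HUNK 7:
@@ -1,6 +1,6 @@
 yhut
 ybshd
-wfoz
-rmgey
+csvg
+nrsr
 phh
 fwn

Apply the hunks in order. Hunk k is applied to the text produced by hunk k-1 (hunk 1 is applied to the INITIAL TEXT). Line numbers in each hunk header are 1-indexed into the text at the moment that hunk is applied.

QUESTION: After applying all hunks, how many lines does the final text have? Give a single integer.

Hunk 1: at line 4 remove [jlqz,koln,bmd] add [xhd,apyn,hit] -> 10 lines: yhut ybshd wfoz sxfdg bqryd xhd apyn hit gzr fwn
Hunk 2: at line 5 remove [xhd,apyn] add [xlhk,aoftw] -> 10 lines: yhut ybshd wfoz sxfdg bqryd xlhk aoftw hit gzr fwn
Hunk 3: at line 5 remove [xlhk] add [fvo,eeny] -> 11 lines: yhut ybshd wfoz sxfdg bqryd fvo eeny aoftw hit gzr fwn
Hunk 4: at line 5 remove [eeny,aoftw,hit] add [tkyr] -> 9 lines: yhut ybshd wfoz sxfdg bqryd fvo tkyr gzr fwn
Hunk 5: at line 3 remove [bqryd,fvo,tkyr] add [gelpl] -> 7 lines: yhut ybshd wfoz sxfdg gelpl gzr fwn
Hunk 6: at line 3 remove [sxfdg,gelpl,gzr] add [rmgey,phh] -> 6 lines: yhut ybshd wfoz rmgey phh fwn
Hunk 7: at line 1 remove [wfoz,rmgey] add [csvg,nrsr] -> 6 lines: yhut ybshd csvg nrsr phh fwn
Final line count: 6

Answer: 6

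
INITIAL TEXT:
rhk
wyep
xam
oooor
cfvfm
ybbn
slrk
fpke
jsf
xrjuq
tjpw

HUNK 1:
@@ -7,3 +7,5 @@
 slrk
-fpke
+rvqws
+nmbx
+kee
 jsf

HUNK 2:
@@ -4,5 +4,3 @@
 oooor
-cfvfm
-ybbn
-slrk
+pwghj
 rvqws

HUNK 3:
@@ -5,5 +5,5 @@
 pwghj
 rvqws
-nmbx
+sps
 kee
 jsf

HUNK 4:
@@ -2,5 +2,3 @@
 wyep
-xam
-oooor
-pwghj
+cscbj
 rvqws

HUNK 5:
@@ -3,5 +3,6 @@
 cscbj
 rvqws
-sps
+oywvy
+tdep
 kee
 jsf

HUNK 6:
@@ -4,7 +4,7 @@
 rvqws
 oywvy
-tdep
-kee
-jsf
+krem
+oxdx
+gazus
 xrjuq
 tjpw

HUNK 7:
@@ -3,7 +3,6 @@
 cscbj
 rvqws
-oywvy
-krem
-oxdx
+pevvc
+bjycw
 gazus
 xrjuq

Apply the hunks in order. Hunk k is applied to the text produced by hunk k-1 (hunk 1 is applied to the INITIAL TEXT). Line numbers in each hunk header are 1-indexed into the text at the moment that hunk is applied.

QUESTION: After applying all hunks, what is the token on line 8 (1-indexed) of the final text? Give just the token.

Answer: xrjuq

Derivation:
Hunk 1: at line 7 remove [fpke] add [rvqws,nmbx,kee] -> 13 lines: rhk wyep xam oooor cfvfm ybbn slrk rvqws nmbx kee jsf xrjuq tjpw
Hunk 2: at line 4 remove [cfvfm,ybbn,slrk] add [pwghj] -> 11 lines: rhk wyep xam oooor pwghj rvqws nmbx kee jsf xrjuq tjpw
Hunk 3: at line 5 remove [nmbx] add [sps] -> 11 lines: rhk wyep xam oooor pwghj rvqws sps kee jsf xrjuq tjpw
Hunk 4: at line 2 remove [xam,oooor,pwghj] add [cscbj] -> 9 lines: rhk wyep cscbj rvqws sps kee jsf xrjuq tjpw
Hunk 5: at line 3 remove [sps] add [oywvy,tdep] -> 10 lines: rhk wyep cscbj rvqws oywvy tdep kee jsf xrjuq tjpw
Hunk 6: at line 4 remove [tdep,kee,jsf] add [krem,oxdx,gazus] -> 10 lines: rhk wyep cscbj rvqws oywvy krem oxdx gazus xrjuq tjpw
Hunk 7: at line 3 remove [oywvy,krem,oxdx] add [pevvc,bjycw] -> 9 lines: rhk wyep cscbj rvqws pevvc bjycw gazus xrjuq tjpw
Final line 8: xrjuq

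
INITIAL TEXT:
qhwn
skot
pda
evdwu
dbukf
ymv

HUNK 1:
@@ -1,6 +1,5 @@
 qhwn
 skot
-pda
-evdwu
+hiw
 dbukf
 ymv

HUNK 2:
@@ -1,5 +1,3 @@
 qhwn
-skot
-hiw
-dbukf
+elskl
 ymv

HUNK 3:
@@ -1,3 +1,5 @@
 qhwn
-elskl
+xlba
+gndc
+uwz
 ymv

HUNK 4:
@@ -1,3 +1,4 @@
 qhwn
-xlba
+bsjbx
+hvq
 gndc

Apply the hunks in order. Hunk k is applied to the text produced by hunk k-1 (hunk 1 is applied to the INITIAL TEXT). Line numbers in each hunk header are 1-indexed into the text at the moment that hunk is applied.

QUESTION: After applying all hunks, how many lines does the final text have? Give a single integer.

Hunk 1: at line 1 remove [pda,evdwu] add [hiw] -> 5 lines: qhwn skot hiw dbukf ymv
Hunk 2: at line 1 remove [skot,hiw,dbukf] add [elskl] -> 3 lines: qhwn elskl ymv
Hunk 3: at line 1 remove [elskl] add [xlba,gndc,uwz] -> 5 lines: qhwn xlba gndc uwz ymv
Hunk 4: at line 1 remove [xlba] add [bsjbx,hvq] -> 6 lines: qhwn bsjbx hvq gndc uwz ymv
Final line count: 6

Answer: 6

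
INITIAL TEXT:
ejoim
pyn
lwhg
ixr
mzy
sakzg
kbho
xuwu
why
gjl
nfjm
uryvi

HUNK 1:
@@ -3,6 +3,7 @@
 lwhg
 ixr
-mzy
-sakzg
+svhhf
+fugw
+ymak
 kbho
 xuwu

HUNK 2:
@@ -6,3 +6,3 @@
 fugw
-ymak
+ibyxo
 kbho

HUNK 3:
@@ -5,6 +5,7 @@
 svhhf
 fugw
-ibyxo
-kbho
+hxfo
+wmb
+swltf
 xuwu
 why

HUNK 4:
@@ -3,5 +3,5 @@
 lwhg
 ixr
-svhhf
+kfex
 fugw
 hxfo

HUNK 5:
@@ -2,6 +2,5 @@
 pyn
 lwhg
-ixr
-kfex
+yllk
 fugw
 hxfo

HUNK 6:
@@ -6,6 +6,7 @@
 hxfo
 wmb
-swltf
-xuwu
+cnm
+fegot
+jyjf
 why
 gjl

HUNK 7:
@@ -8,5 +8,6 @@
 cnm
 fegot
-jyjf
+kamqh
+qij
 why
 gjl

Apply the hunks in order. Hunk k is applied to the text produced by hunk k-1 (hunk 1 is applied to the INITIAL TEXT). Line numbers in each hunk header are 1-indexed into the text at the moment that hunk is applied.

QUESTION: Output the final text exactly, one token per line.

Answer: ejoim
pyn
lwhg
yllk
fugw
hxfo
wmb
cnm
fegot
kamqh
qij
why
gjl
nfjm
uryvi

Derivation:
Hunk 1: at line 3 remove [mzy,sakzg] add [svhhf,fugw,ymak] -> 13 lines: ejoim pyn lwhg ixr svhhf fugw ymak kbho xuwu why gjl nfjm uryvi
Hunk 2: at line 6 remove [ymak] add [ibyxo] -> 13 lines: ejoim pyn lwhg ixr svhhf fugw ibyxo kbho xuwu why gjl nfjm uryvi
Hunk 3: at line 5 remove [ibyxo,kbho] add [hxfo,wmb,swltf] -> 14 lines: ejoim pyn lwhg ixr svhhf fugw hxfo wmb swltf xuwu why gjl nfjm uryvi
Hunk 4: at line 3 remove [svhhf] add [kfex] -> 14 lines: ejoim pyn lwhg ixr kfex fugw hxfo wmb swltf xuwu why gjl nfjm uryvi
Hunk 5: at line 2 remove [ixr,kfex] add [yllk] -> 13 lines: ejoim pyn lwhg yllk fugw hxfo wmb swltf xuwu why gjl nfjm uryvi
Hunk 6: at line 6 remove [swltf,xuwu] add [cnm,fegot,jyjf] -> 14 lines: ejoim pyn lwhg yllk fugw hxfo wmb cnm fegot jyjf why gjl nfjm uryvi
Hunk 7: at line 8 remove [jyjf] add [kamqh,qij] -> 15 lines: ejoim pyn lwhg yllk fugw hxfo wmb cnm fegot kamqh qij why gjl nfjm uryvi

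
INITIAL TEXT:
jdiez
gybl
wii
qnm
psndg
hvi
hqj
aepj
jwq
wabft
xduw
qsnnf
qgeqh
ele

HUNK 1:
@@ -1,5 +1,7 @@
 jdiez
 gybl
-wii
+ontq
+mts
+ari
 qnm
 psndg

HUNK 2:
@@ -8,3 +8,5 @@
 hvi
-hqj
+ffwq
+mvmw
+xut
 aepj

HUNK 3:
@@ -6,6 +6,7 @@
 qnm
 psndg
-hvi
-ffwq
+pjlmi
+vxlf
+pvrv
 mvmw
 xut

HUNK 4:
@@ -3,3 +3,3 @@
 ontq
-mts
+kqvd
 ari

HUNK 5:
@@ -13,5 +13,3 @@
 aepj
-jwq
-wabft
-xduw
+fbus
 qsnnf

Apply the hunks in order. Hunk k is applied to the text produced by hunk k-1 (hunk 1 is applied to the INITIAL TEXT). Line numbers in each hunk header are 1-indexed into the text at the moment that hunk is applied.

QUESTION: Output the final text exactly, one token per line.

Hunk 1: at line 1 remove [wii] add [ontq,mts,ari] -> 16 lines: jdiez gybl ontq mts ari qnm psndg hvi hqj aepj jwq wabft xduw qsnnf qgeqh ele
Hunk 2: at line 8 remove [hqj] add [ffwq,mvmw,xut] -> 18 lines: jdiez gybl ontq mts ari qnm psndg hvi ffwq mvmw xut aepj jwq wabft xduw qsnnf qgeqh ele
Hunk 3: at line 6 remove [hvi,ffwq] add [pjlmi,vxlf,pvrv] -> 19 lines: jdiez gybl ontq mts ari qnm psndg pjlmi vxlf pvrv mvmw xut aepj jwq wabft xduw qsnnf qgeqh ele
Hunk 4: at line 3 remove [mts] add [kqvd] -> 19 lines: jdiez gybl ontq kqvd ari qnm psndg pjlmi vxlf pvrv mvmw xut aepj jwq wabft xduw qsnnf qgeqh ele
Hunk 5: at line 13 remove [jwq,wabft,xduw] add [fbus] -> 17 lines: jdiez gybl ontq kqvd ari qnm psndg pjlmi vxlf pvrv mvmw xut aepj fbus qsnnf qgeqh ele

Answer: jdiez
gybl
ontq
kqvd
ari
qnm
psndg
pjlmi
vxlf
pvrv
mvmw
xut
aepj
fbus
qsnnf
qgeqh
ele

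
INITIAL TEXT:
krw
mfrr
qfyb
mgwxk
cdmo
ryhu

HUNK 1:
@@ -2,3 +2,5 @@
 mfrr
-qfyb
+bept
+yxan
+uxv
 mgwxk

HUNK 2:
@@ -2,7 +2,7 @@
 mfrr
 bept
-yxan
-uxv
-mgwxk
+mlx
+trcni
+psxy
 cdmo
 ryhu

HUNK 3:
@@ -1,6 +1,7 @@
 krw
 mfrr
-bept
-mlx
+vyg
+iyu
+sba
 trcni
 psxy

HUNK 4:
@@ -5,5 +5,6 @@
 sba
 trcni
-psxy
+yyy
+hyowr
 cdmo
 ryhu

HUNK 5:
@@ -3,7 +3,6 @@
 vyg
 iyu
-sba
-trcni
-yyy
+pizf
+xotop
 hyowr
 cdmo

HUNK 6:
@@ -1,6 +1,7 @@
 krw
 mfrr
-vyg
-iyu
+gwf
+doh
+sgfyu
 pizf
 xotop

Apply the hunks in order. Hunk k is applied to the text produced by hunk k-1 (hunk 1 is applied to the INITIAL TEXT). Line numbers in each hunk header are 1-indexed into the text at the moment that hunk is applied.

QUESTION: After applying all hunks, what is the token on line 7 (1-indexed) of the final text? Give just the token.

Answer: xotop

Derivation:
Hunk 1: at line 2 remove [qfyb] add [bept,yxan,uxv] -> 8 lines: krw mfrr bept yxan uxv mgwxk cdmo ryhu
Hunk 2: at line 2 remove [yxan,uxv,mgwxk] add [mlx,trcni,psxy] -> 8 lines: krw mfrr bept mlx trcni psxy cdmo ryhu
Hunk 3: at line 1 remove [bept,mlx] add [vyg,iyu,sba] -> 9 lines: krw mfrr vyg iyu sba trcni psxy cdmo ryhu
Hunk 4: at line 5 remove [psxy] add [yyy,hyowr] -> 10 lines: krw mfrr vyg iyu sba trcni yyy hyowr cdmo ryhu
Hunk 5: at line 3 remove [sba,trcni,yyy] add [pizf,xotop] -> 9 lines: krw mfrr vyg iyu pizf xotop hyowr cdmo ryhu
Hunk 6: at line 1 remove [vyg,iyu] add [gwf,doh,sgfyu] -> 10 lines: krw mfrr gwf doh sgfyu pizf xotop hyowr cdmo ryhu
Final line 7: xotop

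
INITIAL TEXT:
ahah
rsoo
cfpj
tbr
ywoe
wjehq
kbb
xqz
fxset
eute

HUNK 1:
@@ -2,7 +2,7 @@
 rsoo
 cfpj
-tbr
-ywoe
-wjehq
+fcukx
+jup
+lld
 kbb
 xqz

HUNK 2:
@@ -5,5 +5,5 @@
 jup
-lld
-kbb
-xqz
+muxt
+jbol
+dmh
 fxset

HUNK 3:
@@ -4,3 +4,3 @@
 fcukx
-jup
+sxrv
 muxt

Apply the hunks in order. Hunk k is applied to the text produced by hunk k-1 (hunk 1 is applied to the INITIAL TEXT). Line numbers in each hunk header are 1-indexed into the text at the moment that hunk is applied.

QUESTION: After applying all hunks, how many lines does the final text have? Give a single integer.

Hunk 1: at line 2 remove [tbr,ywoe,wjehq] add [fcukx,jup,lld] -> 10 lines: ahah rsoo cfpj fcukx jup lld kbb xqz fxset eute
Hunk 2: at line 5 remove [lld,kbb,xqz] add [muxt,jbol,dmh] -> 10 lines: ahah rsoo cfpj fcukx jup muxt jbol dmh fxset eute
Hunk 3: at line 4 remove [jup] add [sxrv] -> 10 lines: ahah rsoo cfpj fcukx sxrv muxt jbol dmh fxset eute
Final line count: 10

Answer: 10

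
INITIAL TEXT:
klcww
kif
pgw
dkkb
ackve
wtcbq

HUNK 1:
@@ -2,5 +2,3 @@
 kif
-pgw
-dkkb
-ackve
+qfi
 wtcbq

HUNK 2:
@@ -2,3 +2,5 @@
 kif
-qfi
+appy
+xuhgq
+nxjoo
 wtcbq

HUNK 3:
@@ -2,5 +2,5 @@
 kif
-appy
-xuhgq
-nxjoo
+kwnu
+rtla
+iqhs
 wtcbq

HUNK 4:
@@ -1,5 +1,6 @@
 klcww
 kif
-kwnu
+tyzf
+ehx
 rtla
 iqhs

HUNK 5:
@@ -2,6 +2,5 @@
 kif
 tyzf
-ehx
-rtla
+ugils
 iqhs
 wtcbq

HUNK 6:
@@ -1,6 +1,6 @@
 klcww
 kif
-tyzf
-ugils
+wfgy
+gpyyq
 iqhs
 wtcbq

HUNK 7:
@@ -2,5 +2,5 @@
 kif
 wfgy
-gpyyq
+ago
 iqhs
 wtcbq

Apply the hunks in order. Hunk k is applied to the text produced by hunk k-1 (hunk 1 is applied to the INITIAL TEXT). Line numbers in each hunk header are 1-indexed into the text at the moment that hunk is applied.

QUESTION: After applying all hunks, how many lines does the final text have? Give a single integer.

Answer: 6

Derivation:
Hunk 1: at line 2 remove [pgw,dkkb,ackve] add [qfi] -> 4 lines: klcww kif qfi wtcbq
Hunk 2: at line 2 remove [qfi] add [appy,xuhgq,nxjoo] -> 6 lines: klcww kif appy xuhgq nxjoo wtcbq
Hunk 3: at line 2 remove [appy,xuhgq,nxjoo] add [kwnu,rtla,iqhs] -> 6 lines: klcww kif kwnu rtla iqhs wtcbq
Hunk 4: at line 1 remove [kwnu] add [tyzf,ehx] -> 7 lines: klcww kif tyzf ehx rtla iqhs wtcbq
Hunk 5: at line 2 remove [ehx,rtla] add [ugils] -> 6 lines: klcww kif tyzf ugils iqhs wtcbq
Hunk 6: at line 1 remove [tyzf,ugils] add [wfgy,gpyyq] -> 6 lines: klcww kif wfgy gpyyq iqhs wtcbq
Hunk 7: at line 2 remove [gpyyq] add [ago] -> 6 lines: klcww kif wfgy ago iqhs wtcbq
Final line count: 6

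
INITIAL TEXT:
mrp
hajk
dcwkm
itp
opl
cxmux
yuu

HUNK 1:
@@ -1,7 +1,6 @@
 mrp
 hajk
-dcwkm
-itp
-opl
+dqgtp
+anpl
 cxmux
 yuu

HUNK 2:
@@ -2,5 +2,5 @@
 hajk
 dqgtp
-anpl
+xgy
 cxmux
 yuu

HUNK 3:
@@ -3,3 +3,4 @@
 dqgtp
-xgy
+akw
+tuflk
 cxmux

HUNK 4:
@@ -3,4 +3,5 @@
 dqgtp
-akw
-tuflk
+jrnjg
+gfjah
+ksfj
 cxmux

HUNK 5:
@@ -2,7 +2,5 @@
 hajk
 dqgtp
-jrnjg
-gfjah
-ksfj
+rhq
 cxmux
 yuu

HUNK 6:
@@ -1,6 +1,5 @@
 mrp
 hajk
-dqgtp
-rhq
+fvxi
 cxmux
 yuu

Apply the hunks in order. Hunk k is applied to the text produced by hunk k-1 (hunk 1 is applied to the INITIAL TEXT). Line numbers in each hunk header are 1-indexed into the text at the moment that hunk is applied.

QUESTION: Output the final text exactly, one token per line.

Hunk 1: at line 1 remove [dcwkm,itp,opl] add [dqgtp,anpl] -> 6 lines: mrp hajk dqgtp anpl cxmux yuu
Hunk 2: at line 2 remove [anpl] add [xgy] -> 6 lines: mrp hajk dqgtp xgy cxmux yuu
Hunk 3: at line 3 remove [xgy] add [akw,tuflk] -> 7 lines: mrp hajk dqgtp akw tuflk cxmux yuu
Hunk 4: at line 3 remove [akw,tuflk] add [jrnjg,gfjah,ksfj] -> 8 lines: mrp hajk dqgtp jrnjg gfjah ksfj cxmux yuu
Hunk 5: at line 2 remove [jrnjg,gfjah,ksfj] add [rhq] -> 6 lines: mrp hajk dqgtp rhq cxmux yuu
Hunk 6: at line 1 remove [dqgtp,rhq] add [fvxi] -> 5 lines: mrp hajk fvxi cxmux yuu

Answer: mrp
hajk
fvxi
cxmux
yuu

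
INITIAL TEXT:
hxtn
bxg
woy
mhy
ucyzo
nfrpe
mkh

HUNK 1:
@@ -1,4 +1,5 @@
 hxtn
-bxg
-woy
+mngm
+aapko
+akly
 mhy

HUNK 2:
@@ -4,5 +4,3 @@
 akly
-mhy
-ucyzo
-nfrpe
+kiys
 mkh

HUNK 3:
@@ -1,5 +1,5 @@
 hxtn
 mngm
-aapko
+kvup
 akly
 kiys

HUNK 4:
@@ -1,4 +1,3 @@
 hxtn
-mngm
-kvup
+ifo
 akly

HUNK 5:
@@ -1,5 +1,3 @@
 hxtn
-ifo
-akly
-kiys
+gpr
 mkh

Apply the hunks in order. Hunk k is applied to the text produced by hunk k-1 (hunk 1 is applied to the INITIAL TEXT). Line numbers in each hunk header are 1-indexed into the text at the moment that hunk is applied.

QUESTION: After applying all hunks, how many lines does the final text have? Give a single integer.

Hunk 1: at line 1 remove [bxg,woy] add [mngm,aapko,akly] -> 8 lines: hxtn mngm aapko akly mhy ucyzo nfrpe mkh
Hunk 2: at line 4 remove [mhy,ucyzo,nfrpe] add [kiys] -> 6 lines: hxtn mngm aapko akly kiys mkh
Hunk 3: at line 1 remove [aapko] add [kvup] -> 6 lines: hxtn mngm kvup akly kiys mkh
Hunk 4: at line 1 remove [mngm,kvup] add [ifo] -> 5 lines: hxtn ifo akly kiys mkh
Hunk 5: at line 1 remove [ifo,akly,kiys] add [gpr] -> 3 lines: hxtn gpr mkh
Final line count: 3

Answer: 3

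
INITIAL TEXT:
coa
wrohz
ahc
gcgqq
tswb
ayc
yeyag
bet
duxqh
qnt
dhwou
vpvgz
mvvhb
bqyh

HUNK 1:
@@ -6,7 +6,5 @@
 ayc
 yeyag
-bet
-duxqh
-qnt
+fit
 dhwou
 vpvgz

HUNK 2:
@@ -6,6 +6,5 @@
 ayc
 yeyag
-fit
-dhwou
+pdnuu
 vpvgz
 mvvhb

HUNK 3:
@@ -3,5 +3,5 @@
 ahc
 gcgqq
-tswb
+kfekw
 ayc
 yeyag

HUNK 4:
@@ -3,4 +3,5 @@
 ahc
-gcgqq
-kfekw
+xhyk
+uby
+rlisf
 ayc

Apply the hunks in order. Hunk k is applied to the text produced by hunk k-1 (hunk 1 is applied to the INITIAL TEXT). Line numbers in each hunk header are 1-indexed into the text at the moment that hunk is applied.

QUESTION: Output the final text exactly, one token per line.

Hunk 1: at line 6 remove [bet,duxqh,qnt] add [fit] -> 12 lines: coa wrohz ahc gcgqq tswb ayc yeyag fit dhwou vpvgz mvvhb bqyh
Hunk 2: at line 6 remove [fit,dhwou] add [pdnuu] -> 11 lines: coa wrohz ahc gcgqq tswb ayc yeyag pdnuu vpvgz mvvhb bqyh
Hunk 3: at line 3 remove [tswb] add [kfekw] -> 11 lines: coa wrohz ahc gcgqq kfekw ayc yeyag pdnuu vpvgz mvvhb bqyh
Hunk 4: at line 3 remove [gcgqq,kfekw] add [xhyk,uby,rlisf] -> 12 lines: coa wrohz ahc xhyk uby rlisf ayc yeyag pdnuu vpvgz mvvhb bqyh

Answer: coa
wrohz
ahc
xhyk
uby
rlisf
ayc
yeyag
pdnuu
vpvgz
mvvhb
bqyh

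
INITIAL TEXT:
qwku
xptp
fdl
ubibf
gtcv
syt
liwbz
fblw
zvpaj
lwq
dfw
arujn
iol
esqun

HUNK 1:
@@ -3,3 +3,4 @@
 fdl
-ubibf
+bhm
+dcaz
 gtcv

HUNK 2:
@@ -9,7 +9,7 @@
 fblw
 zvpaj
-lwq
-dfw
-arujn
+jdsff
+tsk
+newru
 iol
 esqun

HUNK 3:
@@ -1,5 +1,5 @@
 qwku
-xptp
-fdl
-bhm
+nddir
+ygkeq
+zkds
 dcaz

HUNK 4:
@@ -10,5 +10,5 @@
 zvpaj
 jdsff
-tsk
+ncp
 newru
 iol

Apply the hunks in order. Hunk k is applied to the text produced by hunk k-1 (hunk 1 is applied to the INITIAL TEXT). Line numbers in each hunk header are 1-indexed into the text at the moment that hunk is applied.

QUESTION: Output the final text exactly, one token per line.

Answer: qwku
nddir
ygkeq
zkds
dcaz
gtcv
syt
liwbz
fblw
zvpaj
jdsff
ncp
newru
iol
esqun

Derivation:
Hunk 1: at line 3 remove [ubibf] add [bhm,dcaz] -> 15 lines: qwku xptp fdl bhm dcaz gtcv syt liwbz fblw zvpaj lwq dfw arujn iol esqun
Hunk 2: at line 9 remove [lwq,dfw,arujn] add [jdsff,tsk,newru] -> 15 lines: qwku xptp fdl bhm dcaz gtcv syt liwbz fblw zvpaj jdsff tsk newru iol esqun
Hunk 3: at line 1 remove [xptp,fdl,bhm] add [nddir,ygkeq,zkds] -> 15 lines: qwku nddir ygkeq zkds dcaz gtcv syt liwbz fblw zvpaj jdsff tsk newru iol esqun
Hunk 4: at line 10 remove [tsk] add [ncp] -> 15 lines: qwku nddir ygkeq zkds dcaz gtcv syt liwbz fblw zvpaj jdsff ncp newru iol esqun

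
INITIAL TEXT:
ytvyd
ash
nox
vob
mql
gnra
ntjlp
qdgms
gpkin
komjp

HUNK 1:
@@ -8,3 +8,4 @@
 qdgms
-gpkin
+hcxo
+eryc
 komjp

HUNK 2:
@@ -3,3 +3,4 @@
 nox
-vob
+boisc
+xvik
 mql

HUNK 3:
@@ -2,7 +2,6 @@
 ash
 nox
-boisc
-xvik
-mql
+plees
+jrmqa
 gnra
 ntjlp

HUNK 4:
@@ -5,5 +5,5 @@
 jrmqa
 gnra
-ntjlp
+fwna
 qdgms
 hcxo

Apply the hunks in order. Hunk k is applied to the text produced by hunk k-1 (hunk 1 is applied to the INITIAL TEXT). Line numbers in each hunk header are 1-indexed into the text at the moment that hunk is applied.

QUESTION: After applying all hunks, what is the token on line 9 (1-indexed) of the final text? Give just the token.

Hunk 1: at line 8 remove [gpkin] add [hcxo,eryc] -> 11 lines: ytvyd ash nox vob mql gnra ntjlp qdgms hcxo eryc komjp
Hunk 2: at line 3 remove [vob] add [boisc,xvik] -> 12 lines: ytvyd ash nox boisc xvik mql gnra ntjlp qdgms hcxo eryc komjp
Hunk 3: at line 2 remove [boisc,xvik,mql] add [plees,jrmqa] -> 11 lines: ytvyd ash nox plees jrmqa gnra ntjlp qdgms hcxo eryc komjp
Hunk 4: at line 5 remove [ntjlp] add [fwna] -> 11 lines: ytvyd ash nox plees jrmqa gnra fwna qdgms hcxo eryc komjp
Final line 9: hcxo

Answer: hcxo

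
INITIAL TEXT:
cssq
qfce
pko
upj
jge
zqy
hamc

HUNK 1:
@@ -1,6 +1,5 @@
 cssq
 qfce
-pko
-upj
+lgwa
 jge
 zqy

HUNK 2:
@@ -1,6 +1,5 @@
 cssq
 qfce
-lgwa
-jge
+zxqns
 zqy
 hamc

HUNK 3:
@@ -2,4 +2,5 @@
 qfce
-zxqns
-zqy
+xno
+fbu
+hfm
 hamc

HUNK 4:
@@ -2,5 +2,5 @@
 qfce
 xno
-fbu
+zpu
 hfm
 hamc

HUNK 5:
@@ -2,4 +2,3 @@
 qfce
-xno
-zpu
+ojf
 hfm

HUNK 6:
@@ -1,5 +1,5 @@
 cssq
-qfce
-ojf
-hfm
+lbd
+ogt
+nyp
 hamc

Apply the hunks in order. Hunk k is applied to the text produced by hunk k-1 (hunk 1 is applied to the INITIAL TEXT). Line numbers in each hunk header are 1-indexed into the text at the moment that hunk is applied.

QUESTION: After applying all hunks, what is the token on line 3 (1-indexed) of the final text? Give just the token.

Hunk 1: at line 1 remove [pko,upj] add [lgwa] -> 6 lines: cssq qfce lgwa jge zqy hamc
Hunk 2: at line 1 remove [lgwa,jge] add [zxqns] -> 5 lines: cssq qfce zxqns zqy hamc
Hunk 3: at line 2 remove [zxqns,zqy] add [xno,fbu,hfm] -> 6 lines: cssq qfce xno fbu hfm hamc
Hunk 4: at line 2 remove [fbu] add [zpu] -> 6 lines: cssq qfce xno zpu hfm hamc
Hunk 5: at line 2 remove [xno,zpu] add [ojf] -> 5 lines: cssq qfce ojf hfm hamc
Hunk 6: at line 1 remove [qfce,ojf,hfm] add [lbd,ogt,nyp] -> 5 lines: cssq lbd ogt nyp hamc
Final line 3: ogt

Answer: ogt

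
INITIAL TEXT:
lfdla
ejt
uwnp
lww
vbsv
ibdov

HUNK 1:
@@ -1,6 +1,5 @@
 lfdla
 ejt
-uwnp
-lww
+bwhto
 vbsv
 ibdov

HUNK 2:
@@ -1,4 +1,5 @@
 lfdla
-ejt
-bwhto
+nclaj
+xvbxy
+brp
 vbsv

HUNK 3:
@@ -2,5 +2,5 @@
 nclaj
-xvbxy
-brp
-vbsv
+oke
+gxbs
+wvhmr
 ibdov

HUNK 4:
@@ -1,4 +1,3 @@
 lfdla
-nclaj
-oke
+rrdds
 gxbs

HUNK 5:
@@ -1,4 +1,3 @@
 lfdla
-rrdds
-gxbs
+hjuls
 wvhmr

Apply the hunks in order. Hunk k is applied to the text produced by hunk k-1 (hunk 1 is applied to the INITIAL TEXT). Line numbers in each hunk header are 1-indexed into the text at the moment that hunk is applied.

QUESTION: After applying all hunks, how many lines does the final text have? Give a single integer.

Answer: 4

Derivation:
Hunk 1: at line 1 remove [uwnp,lww] add [bwhto] -> 5 lines: lfdla ejt bwhto vbsv ibdov
Hunk 2: at line 1 remove [ejt,bwhto] add [nclaj,xvbxy,brp] -> 6 lines: lfdla nclaj xvbxy brp vbsv ibdov
Hunk 3: at line 2 remove [xvbxy,brp,vbsv] add [oke,gxbs,wvhmr] -> 6 lines: lfdla nclaj oke gxbs wvhmr ibdov
Hunk 4: at line 1 remove [nclaj,oke] add [rrdds] -> 5 lines: lfdla rrdds gxbs wvhmr ibdov
Hunk 5: at line 1 remove [rrdds,gxbs] add [hjuls] -> 4 lines: lfdla hjuls wvhmr ibdov
Final line count: 4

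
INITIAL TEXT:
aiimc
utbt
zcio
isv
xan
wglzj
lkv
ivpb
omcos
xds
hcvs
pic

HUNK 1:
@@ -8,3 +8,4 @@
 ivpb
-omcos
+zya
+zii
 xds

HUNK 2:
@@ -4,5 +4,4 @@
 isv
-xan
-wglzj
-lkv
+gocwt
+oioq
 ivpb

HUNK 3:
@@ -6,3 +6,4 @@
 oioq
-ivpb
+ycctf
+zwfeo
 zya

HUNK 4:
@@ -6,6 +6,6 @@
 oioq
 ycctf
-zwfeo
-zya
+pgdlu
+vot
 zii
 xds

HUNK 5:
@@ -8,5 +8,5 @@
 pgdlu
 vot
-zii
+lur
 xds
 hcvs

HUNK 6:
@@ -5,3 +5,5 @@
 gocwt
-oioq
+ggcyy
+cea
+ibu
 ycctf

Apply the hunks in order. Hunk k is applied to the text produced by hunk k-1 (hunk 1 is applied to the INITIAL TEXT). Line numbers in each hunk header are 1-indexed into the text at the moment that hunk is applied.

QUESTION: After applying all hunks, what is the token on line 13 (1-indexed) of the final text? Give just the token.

Hunk 1: at line 8 remove [omcos] add [zya,zii] -> 13 lines: aiimc utbt zcio isv xan wglzj lkv ivpb zya zii xds hcvs pic
Hunk 2: at line 4 remove [xan,wglzj,lkv] add [gocwt,oioq] -> 12 lines: aiimc utbt zcio isv gocwt oioq ivpb zya zii xds hcvs pic
Hunk 3: at line 6 remove [ivpb] add [ycctf,zwfeo] -> 13 lines: aiimc utbt zcio isv gocwt oioq ycctf zwfeo zya zii xds hcvs pic
Hunk 4: at line 6 remove [zwfeo,zya] add [pgdlu,vot] -> 13 lines: aiimc utbt zcio isv gocwt oioq ycctf pgdlu vot zii xds hcvs pic
Hunk 5: at line 8 remove [zii] add [lur] -> 13 lines: aiimc utbt zcio isv gocwt oioq ycctf pgdlu vot lur xds hcvs pic
Hunk 6: at line 5 remove [oioq] add [ggcyy,cea,ibu] -> 15 lines: aiimc utbt zcio isv gocwt ggcyy cea ibu ycctf pgdlu vot lur xds hcvs pic
Final line 13: xds

Answer: xds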